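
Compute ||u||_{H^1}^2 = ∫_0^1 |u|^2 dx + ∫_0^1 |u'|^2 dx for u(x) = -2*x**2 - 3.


||u||_{H^1}^2 = 287/15

The H^1 norm (squared) on an interval (0, L) is
  ||u||_{H^1}^2 = ∫_0^L u(x)^2 dx + ∫_0^L u'(x)^2 dx.
Compute u'(x) = -4*x.
Then u(x)^2 = 4*x**4 + 12*x**2 + 9 and u'(x)^2 = 16*x**2.
Integrate each monomial from 0 to 1 using ∫_0^1 c·x^n dx = c·1^(n+1)/(n+1):
  ∫_0^1 u(x)^2 dx = ∫_0^1 (4*x^4 + 12*x^2 + 9) dx. Term by term:
    ∫_0^1 4*x^4 dx = 4/5;  ∫_0^1 12*x^2 dx = 4;  ∫_0^1 9 dx = 9.
  Sum: 4/5 + 4 + 9 = 69/5.
  ∫_0^1 u'(x)^2 dx = ∫_0^1 (16*x^2) dx. Term by term:
    ∫_0^1 16*x^2 dx = 16/3.
Adding: ||u||_{H^1}^2 = 69/5 + 16/3 = 287/15.


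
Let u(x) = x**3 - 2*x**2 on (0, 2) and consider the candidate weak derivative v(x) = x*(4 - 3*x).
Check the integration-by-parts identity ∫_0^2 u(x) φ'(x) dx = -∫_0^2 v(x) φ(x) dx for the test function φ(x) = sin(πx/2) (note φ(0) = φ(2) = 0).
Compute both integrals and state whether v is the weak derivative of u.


LHS = -8/π + 96/π^3, RHS = -96/π^3 + 8/π. No, v is not the weak derivative of u.

u(x) = x**3 - 2*x**2, classical derivative u'(x) = 3*x**2 - 4*x.
φ(x) = sin(πx/2), so φ'(x) = π*cos(π*x/2)/2.
Note φ(0) = φ(2) = 0, so the boundary term u·φ vanishes.
LHS = ∫_0^2 u(x) φ'(x) dx = ∫_0^2 (π*x^3*cos(π*x/2)/2 - π*x^2*cos(π*x/2)) dx. Term by term:
  ∫_0^2 π*x^3*cos(π*x/2)/2 dx = -24/π + 96/π^3;  ∫_0^2 -π*x^2*cos(π*x/2) dx = 16/π.
Sum: -24/π + 96/π^3 + 16/π = -8/π + 96/π^3.
So LHS = -8/π + 96/π^3.
∫_0^2 v(x) φ(x) dx = ∫_0^2 (-3*x^2*sin(π*x/2) + 4*x*sin(π*x/2)) dx. Term by term:
  ∫_0^2 -3*x^2*sin(π*x/2) dx = -24/π + 96/π^3;  ∫_0^2 4*x*sin(π*x/2) dx = 16/π.
Sum: -24/π + 96/π^3 + 16/π = -8/π + 96/π^3.
So RHS = -∫_0^2 v(x) φ(x) dx = -96/π^3 + 8/π.
LHS − RHS = -16/π + 192/π^3 ≠ 0, so the identity fails.
(For a valid weak derivative the identity must hold for EVERY test function, in particular this one. The failure shows v is NOT the weak derivative of u.)
Correct weak derivative would be u'(x) = 3*x**2 - 4*x.


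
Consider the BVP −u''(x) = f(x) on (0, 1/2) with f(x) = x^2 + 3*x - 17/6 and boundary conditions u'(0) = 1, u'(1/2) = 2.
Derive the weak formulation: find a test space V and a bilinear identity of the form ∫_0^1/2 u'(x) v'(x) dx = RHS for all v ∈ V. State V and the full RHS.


V = H^1(0, 1/2) (v unrestricted at boundary; u is determined up to an additive constant); weak form: ∫_0^1/2 u'v' dx = ∫_0^1/2 (x^2 + 3*x - 17/6) v dx + 2·v(1/2) − v(0) for all v ∈ V.

Multiply both sides by a test function v and integrate from 0 to 1/2:
  ∫_0^1/2 −u''(x) v(x) dx = ∫_0^1/2 f(x) v(x) dx.
Integrate the LHS by parts once:
  ∫_0^1/2 −u'' v dx = −[u'(x) v(x)]_0^1/2 + ∫_0^1/2 u'(x) v'(x) dx.
Thus ∫_0^1/2 u'(x) v'(x) dx = ∫_0^1/2 f(x) v(x) dx + [u'(x) v(x)]_0^1/2.
Choose V so that boundary terms are either known or forced to vanish.
u has inhomogeneous Neumann u'(0) = 1, u'(1/2) = 2. [u' v]_0^1/2 = (2)·v(1/2) − (1)·v(0) = 2·v(1/2) − v(0). Take V = H^1(0, 1/2); boundary term becomes part of RHS.
Weak formulation: find u (satisfying any essential BC) such that ∫_0^1/2 u'(x) v'(x) dx = ∫_0^1/2 f v dx + 2·v(1/2) − v(0) for all v ∈ V (Neumann data are natural BCs: they enter the RHS as boundary terms).
Substituting f(x) = x^2 + 3*x - 17/6, the right-hand side is ∫_0^1/2 (x^2 + 3*x - 17/6) v dx + 2·v(1/2) − v(0).
Compatibility check (pure Neumann): taking v ≡ 1 ∈ V gives 0 = ∫_0^1/2 f dx + (2) − (1), i.e. ∫_0^1/2 f dx must equal u'(0) − u'(1/2) = -1. Indeed ∫_0^1/2 (x^2 + 3*x - 17/6) dx = -1, so the data are compatible. The solution is then unique only up to an additive constant (fix it e.g. by requiring ∫_0^1/2 u dx = 0).


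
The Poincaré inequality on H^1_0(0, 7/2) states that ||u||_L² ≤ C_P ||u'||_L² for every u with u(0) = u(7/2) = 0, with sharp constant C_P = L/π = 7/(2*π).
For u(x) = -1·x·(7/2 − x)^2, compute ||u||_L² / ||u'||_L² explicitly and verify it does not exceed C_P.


||u||_L² / ||u'||_L² = sqrt(14)/4 < C_P = 7/(2*π).

u(x) = -1·x·(7/2 − x)^2, so u'(x) = (7 - 6*x)*(2*x - 7)/4.
u(x) = -1·x·(7/2 − x)^2 vanishes at x = 0 and x = 7/2, so u ∈ H^1_0(0, 7/2). Differentiate via the product rule and integrate the resulting polynomials term by term.
  ∫_0^7/2 u² dx = ∫_0^7/2 (x^6 - 14*x^5 + 147*x^4/2 - 343*x^3/2 + 2401*x^2/16) dx. Term by term:
    ∫_0^7/2 x^6 dx = 117649/128;  ∫_0^7/2 -14*x^5 dx = -823543/192;  ∫_0^7/2 147*x^4/2 dx = 2470629/320;
    ∫_0^7/2 -343*x^3/2 dx = -823543/128;  ∫_0^7/2 2401*x^2/16 dx = 823543/384.
  Sum: 117649/128 − 823543/192 + 2470629/320 − 823543/128 + 823543/384 = 117649/1920.
  ∫_0^7/2 (u')² dx = ∫_0^7/2 (9*x^4 - 84*x^3 + 539*x^2/2 - 343*x + 2401/16) dx. Term by term:
    ∫_0^7/2 9*x^4 dx = 151263/160;  ∫_0^7/2 -84*x^3 dx = -50421/16;  ∫_0^7/2 539*x^2/2 dx = 184877/48;
    ∫_0^7/2 -343*x dx = -16807/8;  ∫_0^7/2 2401/16 dx = 16807/32.
  Sum: 151263/160 − 50421/16 + 184877/48 − 16807/8 + 16807/32 = 16807/240.
∫_0^7/2 u² dx = 117649/1920, so ||u||_L² = 343*sqrt(30)/240.
∫_0^7/2 (u')² dx = 16807/240, so ||u'||_L² = 49*sqrt(105)/60.
Ratio ||u||_L² / ||u'||_L² = sqrt(14)/4.
Sharp Poincaré constant on H^1_0(0, 7/2) is C_P = L/π = 7/(2*π), achieved by sin(2*π/7·x).
A polynomial bump cannot attain the sharp Poincaré constant (only the first sine eigenfunction does), so the ratio is strictly less than C_P, consistent with ||u||_L² ≤ C_P ||u'||_L².


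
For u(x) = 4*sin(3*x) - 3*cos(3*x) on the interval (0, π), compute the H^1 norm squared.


||u||_{H^1(0,π)}^2 = 125*π

u'(x) = 9*sin(3*x) + 12*cos(3*x).
Expand u² and (u')² and integrate term by term on (0, π), using: for integers n ≥ 1, ∫_0^π sin²(nx) dx = ∫_0^π cos²(nx) dx = π/2; for n ≠ n', ∫_0^π sin(nx)sin(n'x) dx = ∫_0^π cos(nx)cos(n'x) dx = 0; and by product-to-sum, ∫_0^π sin(nx)cos(n'x) dx = ½∫_0^π [sin((n+n')x) + sin((n−n')x)] dx, which is 0 when n+n' is even and 2n/(n²−n'²) when n+n' is odd (it need not vanish on (0, π)).
  u² squared terms: (-3)²·∫cos(3x)² dx = 9·π/2 = 9*π/2;  (4)²·∫sin(3x)² dx = 16·π/2 = 8*π.
  u² cross terms: 2·(-3)·(4)·∫cos(3x)·sin(3x) dx = -24·(0) = 0.
  So ∫_0^π u² dx = 9*π/2 + 8*π + 0 = 25*π/2.
  (u')² squared terms: (9)²·∫sin(3x)² dx = 81·π/2 = 81*π/2;  (12)²·∫cos(3x)² dx = 144·π/2 = 72*π.
  (u')² cross terms: 2·(9)·(12)·∫sin(3x)·cos(3x) dx = 216·(0) = 0.
  So ∫_0^π (u')² dx = 81*π/2 + 72*π + 0 = 225*π/2.
||u||_{H^1}^2 = (25*π/2) + (225*π/2) = 125*π.


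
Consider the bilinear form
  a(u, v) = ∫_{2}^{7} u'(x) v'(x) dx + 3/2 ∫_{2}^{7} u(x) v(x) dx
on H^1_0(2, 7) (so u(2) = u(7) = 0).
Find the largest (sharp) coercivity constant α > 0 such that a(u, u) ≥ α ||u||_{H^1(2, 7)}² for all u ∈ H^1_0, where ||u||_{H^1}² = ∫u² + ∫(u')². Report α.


α = 1

Coercivity of a(·,·) on H^1_0(2, 7) means a(u, u) ≥ α ||u||_{H^1}² for every u ∈ H^1_0.
The interval has length L = 5, and Poincaré/coercivity depend only on L. Here a(u, u) = ∫(u')² + (3/2)·∫u².
Here c = 3/2 ≥ 1, so a(u,u) = ∫(u')² + c∫u² ≥ ∫(u')² + ∫u² = ||u||_{H^1}², i.e. α = 1 works. No larger α is possible: a(u,u) ≥ α||u||_{H^1}² means (1−α)∫(u')² ≥ (α−c)∫u², and for the modes u_n = sin(nπ(x−x₀)/L) (x₀ the left endpoint) one has ∫u_n²/∫(u_n')² = (L/(nπ))² → 0, so a(u_n,u_n)/||u_n||_{H^1}² → 1. Hence the optimal constant is α = 1.
Therefore α = 1.


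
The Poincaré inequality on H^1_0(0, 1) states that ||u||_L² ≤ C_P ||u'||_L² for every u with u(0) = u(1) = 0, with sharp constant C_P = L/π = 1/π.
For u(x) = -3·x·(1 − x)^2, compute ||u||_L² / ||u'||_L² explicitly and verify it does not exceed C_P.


||u||_L² / ||u'||_L² = sqrt(14)/14 < C_P = 1/π.

u(x) = -3·x·(1 − x)^2, so u'(x) = 3*(1 - 3*x)*(x - 1).
u(x) = -3·x·(1 − x)^2 vanishes at x = 0 and x = 1, so u ∈ H^1_0(0, 1). Differentiate via the product rule and integrate the resulting polynomials term by term.
  ∫_0^1 u² dx = ∫_0^1 (9*x^6 - 36*x^5 + 54*x^4 - 36*x^3 + 9*x^2) dx. Term by term:
    ∫_0^1 9*x^6 dx = 9/7;  ∫_0^1 -36*x^5 dx = -6;  ∫_0^1 54*x^4 dx = 54/5;
    ∫_0^1 -36*x^3 dx = -9;  ∫_0^1 9*x^2 dx = 3.
  Sum: 9/7 − 6 + 54/5 − 9 + 3 = 3/35.
  ∫_0^1 (u')² dx = ∫_0^1 (81*x^4 - 216*x^3 + 198*x^2 - 72*x + 9) dx. Term by term:
    ∫_0^1 81*x^4 dx = 81/5;  ∫_0^1 -216*x^3 dx = -54;  ∫_0^1 198*x^2 dx = 66;
    ∫_0^1 -72*x dx = -36;  ∫_0^1 9 dx = 9.
  Sum: 81/5 − 54 + 66 − 36 + 9 = 6/5.
∫_0^1 u² dx = 3/35, so ||u||_L² = sqrt(105)/35.
∫_0^1 (u')² dx = 6/5, so ||u'||_L² = sqrt(30)/5.
Ratio ||u||_L² / ||u'||_L² = sqrt(14)/14.
Sharp Poincaré constant on H^1_0(0, 1) is C_P = L/π = 1/π, achieved by sin(π·x).
A polynomial bump cannot attain the sharp Poincaré constant (only the first sine eigenfunction does), so the ratio is strictly less than C_P, consistent with ||u||_L² ≤ C_P ||u'||_L².


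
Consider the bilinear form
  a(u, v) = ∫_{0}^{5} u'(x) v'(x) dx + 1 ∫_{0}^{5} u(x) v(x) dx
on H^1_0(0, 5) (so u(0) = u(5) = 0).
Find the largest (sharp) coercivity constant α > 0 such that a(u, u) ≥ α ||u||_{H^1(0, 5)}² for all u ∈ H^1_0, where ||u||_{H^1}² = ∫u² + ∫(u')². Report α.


α = 1

Coercivity of a(·,·) on H^1_0(0, 5) means a(u, u) ≥ α ||u||_{H^1}² for every u ∈ H^1_0.
The interval has length L = 5, and Poincaré/coercivity depend only on L. Here a(u, u) = ∫(u')² + (1)·∫u².
Here c = 1 ≥ 1, so a(u,u) = ∫(u')² + c∫u² ≥ ∫(u')² + ∫u² = ||u||_{H^1}², i.e. α = 1 works. No larger α is possible: a(u,u) ≥ α||u||_{H^1}² means (1−α)∫(u')² ≥ (α−c)∫u², and for the modes u_n = sin(nπ(x−x₀)/L) (x₀ the left endpoint) one has ∫u_n²/∫(u_n')² = (L/(nπ))² → 0, so a(u_n,u_n)/||u_n||_{H^1}² → 1. Hence the optimal constant is α = 1.
Therefore α = 1.


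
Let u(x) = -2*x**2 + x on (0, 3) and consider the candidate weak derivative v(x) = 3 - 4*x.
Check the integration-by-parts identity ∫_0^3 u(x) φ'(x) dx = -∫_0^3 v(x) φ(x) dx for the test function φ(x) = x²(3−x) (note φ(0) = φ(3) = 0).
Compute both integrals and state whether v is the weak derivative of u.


LHS = 837/20, RHS = 567/20. No, v is not the weak derivative of u.

u(x) = -2*x**2 + x, classical derivative u'(x) = 1 - 4*x.
φ(x) = x²(3−x), so φ'(x) = 3*x*(2 - x).
Note φ(0) = φ(3) = 0, so the boundary term u·φ vanishes.
LHS = ∫_0^3 u(x) φ'(x) dx = ∫_0^3 (6*x^4 - 15*x^3 + 6*x^2) dx. Term by term:
  ∫_0^3 6*x^4 dx = 1458/5;  ∫_0^3 -15*x^3 dx = -1215/4;  ∫_0^3 6*x^2 dx = 54.
Sum: 1458/5 − 1215/4 + 54 = 837/20.
So LHS = 837/20.
∫_0^3 v(x) φ(x) dx = ∫_0^3 (4*x^4 - 15*x^3 + 9*x^2) dx. Term by term:
  ∫_0^3 4*x^4 dx = 972/5;  ∫_0^3 -15*x^3 dx = -1215/4;  ∫_0^3 9*x^2 dx = 81.
Sum: 972/5 − 1215/4 + 81 = -567/20.
So RHS = -∫_0^3 v(x) φ(x) dx = 567/20.
LHS − RHS = 27/2 ≠ 0, so the identity fails.
(For a valid weak derivative the identity must hold for EVERY test function, in particular this one. The failure shows v is NOT the weak derivative of u.)
Correct weak derivative would be u'(x) = 1 - 4*x.


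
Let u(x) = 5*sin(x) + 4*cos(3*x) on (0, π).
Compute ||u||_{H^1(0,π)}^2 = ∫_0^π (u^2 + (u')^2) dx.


||u||_{H^1(0,π)}^2 = 105*π

u'(x) = -12*sin(3*x) + 5*cos(x).
Expand u² and (u')² and integrate term by term on (0, π), using: for integers n ≥ 1, ∫_0^π sin²(nx) dx = ∫_0^π cos²(nx) dx = π/2; for n ≠ n', ∫_0^π sin(nx)sin(n'x) dx = ∫_0^π cos(nx)cos(n'x) dx = 0; and by product-to-sum, ∫_0^π sin(nx)cos(n'x) dx = ½∫_0^π [sin((n+n')x) + sin((n−n')x)] dx, which is 0 when n+n' is even and 2n/(n²−n'²) when n+n' is odd (it need not vanish on (0, π)).
  u² squared terms: (4)²·∫cos(3x)² dx = 16·π/2 = 8*π;  (5)²·∫sin(x)² dx = 25·π/2 = 25*π/2.
  u² cross terms: 2·(4)·(5)·∫cos(3x)·sin(x) dx = 40·(0) = 0.
  So ∫_0^π u² dx = 8*π + 25*π/2 + 0 = 41*π/2.
  (u')² squared terms: (-12)²·∫sin(3x)² dx = 144·π/2 = 72*π;  (5)²·∫cos(x)² dx = 25·π/2 = 25*π/2.
  (u')² cross terms: 2·(-12)·(5)·∫sin(3x)·cos(x) dx = -120·(0) = 0.
  So ∫_0^π (u')² dx = 72*π + 25*π/2 + 0 = 169*π/2.
||u||_{H^1}^2 = (41*π/2) + (169*π/2) = 105*π.


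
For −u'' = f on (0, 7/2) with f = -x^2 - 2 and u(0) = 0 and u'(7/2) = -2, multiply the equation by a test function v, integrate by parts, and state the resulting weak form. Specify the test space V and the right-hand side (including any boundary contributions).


V = {v ∈ H^1(0, 7/2) : v(0) = 0} (test functions vanish at x = 0 where u is specified); weak form: ∫_0^7/2 u'v' dx = ∫_0^7/2 (-x^2 - 2) v dx − 2·v(7/2) for all v ∈ V.

Multiply both sides by a test function v and integrate from 0 to 7/2:
  ∫_0^7/2 −u''(x) v(x) dx = ∫_0^7/2 f(x) v(x) dx.
Integrate the LHS by parts once:
  ∫_0^7/2 −u'' v dx = −[u'(x) v(x)]_0^7/2 + ∫_0^7/2 u'(x) v'(x) dx.
Thus ∫_0^7/2 u'(x) v'(x) dx = ∫_0^7/2 f(x) v(x) dx + [u'(x) v(x)]_0^7/2.
Choose V so that boundary terms are either known or forced to vanish.
Mixed BC: u(0) = 0 (Dirichlet) and u'(7/2) = -2 (Neumann). Define V = {v ∈ H^1(0, 7/2) : v(0) = 0}. Then [u' v]_0^7/2 = u'(7/2)·v(7/2) − u'(0)·0 = − 2·v(7/2).
Weak formulation: find u (satisfying any essential BC) such that ∫_0^7/2 u'(x) v'(x) dx = ∫_0^7/2 f v dx − 2·v(7/2) for all v ∈ V (Dirichlet at 0 absorbed into V; Neumann datum at x = 7/2 contributes the boundary term).
Substituting f(x) = -x^2 - 2, the right-hand side is ∫_0^7/2 (-x^2 - 2) v dx − 2·v(7/2).


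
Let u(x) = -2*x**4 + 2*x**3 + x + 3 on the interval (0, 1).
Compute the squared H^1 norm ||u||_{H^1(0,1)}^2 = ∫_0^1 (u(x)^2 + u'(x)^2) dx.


||u||_{H^1}^2 = 4544/315

The H^1 norm (squared) on an interval (0, L) is
  ||u||_{H^1}^2 = ∫_0^L u(x)^2 dx + ∫_0^L u'(x)^2 dx.
Compute u'(x) = -8*x**3 + 6*x**2 + 1.
Then u(x)^2 = 4*x**8 - 8*x**7 + 4*x**6 - 4*x**5 - 8*x**4 + 12*x**3 + x**2 + 6*x + 9 and u'(x)^2 = 64*x**6 - 96*x**5 + 36*x**4 - 16*x**3 + 12*x**2 + 1.
Integrate each monomial from 0 to 1 using ∫_0^1 c·x^n dx = c·1^(n+1)/(n+1):
  ∫_0^1 u(x)^2 dx = ∫_0^1 (4*x^8 - 8*x^7 + 4*x^6 - 4*x^5 - 8*x^4 + 12*x^3 + x^2 + 6*x + 9) dx. Term by term:
    ∫_0^1 4*x^8 dx = 4/9;  ∫_0^1 -8*x^7 dx = -1;  ∫_0^1 4*x^6 dx = 4/7;
    ∫_0^1 -4*x^5 dx = -2/3;  ∫_0^1 -8*x^4 dx = -8/5;  ∫_0^1 12*x^3 dx = 3;
    ∫_0^1 x^2 dx = 1/3;  ∫_0^1 6*x dx = 3;  ∫_0^1 9 dx = 9.
  Sum: 4/9 − 1 + 4/7 − 2/3 − 8/5 + 3 + 1/3 + 3 + 9 = 4121/315.
  ∫_0^1 u'(x)^2 dx = ∫_0^1 (64*x^6 - 96*x^5 + 36*x^4 - 16*x^3 + 12*x^2 + 1) dx. Term by term:
    ∫_0^1 64*x^6 dx = 64/7;  ∫_0^1 -96*x^5 dx = -16;  ∫_0^1 36*x^4 dx = 36/5;
    ∫_0^1 -16*x^3 dx = -4;  ∫_0^1 12*x^2 dx = 4;  ∫_0^1 1 dx = 1.
  Sum: 64/7 − 16 + 36/5 − 4 + 4 + 1 = 47/35.
Adding: ||u||_{H^1}^2 = 4121/315 + 47/35 = 4544/315.


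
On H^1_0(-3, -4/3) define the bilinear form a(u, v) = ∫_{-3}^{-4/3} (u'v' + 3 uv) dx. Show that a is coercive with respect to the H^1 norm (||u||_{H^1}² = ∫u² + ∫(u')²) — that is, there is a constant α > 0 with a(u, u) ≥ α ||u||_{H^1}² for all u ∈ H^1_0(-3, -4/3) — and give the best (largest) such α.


α = 1

Coercivity of a(·,·) on H^1_0(-3, -4/3) means a(u, u) ≥ α ||u||_{H^1}² for every u ∈ H^1_0.
The interval has length L = 5/3, and Poincaré/coercivity depend only on L. Here a(u, u) = ∫(u')² + (3)·∫u².
Here c = 3 ≥ 1, so a(u,u) = ∫(u')² + c∫u² ≥ ∫(u')² + ∫u² = ||u||_{H^1}², i.e. α = 1 works. No larger α is possible: a(u,u) ≥ α||u||_{H^1}² means (1−α)∫(u')² ≥ (α−c)∫u², and for the modes u_n = sin(nπ(x−x₀)/L) (x₀ the left endpoint) one has ∫u_n²/∫(u_n')² = (L/(nπ))² → 0, so a(u_n,u_n)/||u_n||_{H^1}² → 1. Hence the optimal constant is α = 1.
Therefore α = 1.


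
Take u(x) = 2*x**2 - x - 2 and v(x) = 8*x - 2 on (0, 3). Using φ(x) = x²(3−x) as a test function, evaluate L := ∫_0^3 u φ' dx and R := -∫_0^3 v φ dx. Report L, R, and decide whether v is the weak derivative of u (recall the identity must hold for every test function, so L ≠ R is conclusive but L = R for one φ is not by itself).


LHS = -837/20, RHS = -837/10. No, v is not the weak derivative of u.

u(x) = 2*x**2 - x - 2, classical derivative u'(x) = 4*x - 1.
φ(x) = x²(3−x), so φ'(x) = 3*x*(2 - x).
Note φ(0) = φ(3) = 0, so the boundary term u·φ vanishes.
LHS = ∫_0^3 u(x) φ'(x) dx = ∫_0^3 (-6*x^4 + 15*x^3 - 12*x) dx. Term by term:
  ∫_0^3 -6*x^4 dx = -1458/5;  ∫_0^3 15*x^3 dx = 1215/4;  ∫_0^3 -12*x dx = -54.
Sum: -1458/5 + 1215/4 − 54 = -837/20.
So LHS = -837/20.
∫_0^3 v(x) φ(x) dx = ∫_0^3 (-8*x^4 + 26*x^3 - 6*x^2) dx. Term by term:
  ∫_0^3 -8*x^4 dx = -1944/5;  ∫_0^3 26*x^3 dx = 1053/2;  ∫_0^3 -6*x^2 dx = -54.
Sum: -1944/5 + 1053/2 − 54 = 837/10.
So RHS = -∫_0^3 v(x) φ(x) dx = -837/10.
LHS − RHS = 837/20 ≠ 0, so the identity fails.
(For a valid weak derivative the identity must hold for EVERY test function, in particular this one. The failure shows v is NOT the weak derivative of u.)
Correct weak derivative would be u'(x) = 4*x - 1.


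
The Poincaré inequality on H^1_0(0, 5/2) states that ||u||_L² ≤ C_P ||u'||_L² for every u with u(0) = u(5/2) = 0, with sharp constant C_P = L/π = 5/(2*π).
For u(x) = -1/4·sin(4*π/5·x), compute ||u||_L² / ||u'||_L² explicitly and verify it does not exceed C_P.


||u||_L² / ||u'||_L² = 5/(4*π) < C_P = 5/(2*π).

u(x) = -1/4·sin(4*π/5·x), so u'(x) = -π*cos(4*π*x/5)/5.
Writing u(x) = A·sin(kπx/L) with A = -1/4 and k = 2, use ∫_0^L sin²(kπx/L) dx = L/2 and ∫_0^L cos²(kπx/L) dx = L/2.
u² = 1/16·sin²(4*π/5·x) and (u')² = π^2/25·cos²(4*π/5·x), and each of sin², cos² integrates to L/2 = 5/4 over (0, 5/2).
∫_0^5/2 u² dx = 5/64, so ||u||_L² = sqrt(5)/8.
∫_0^5/2 (u')² dx = π^2/20, so ||u'||_L² = sqrt(5)*π/10.
Ratio ||u||_L² / ||u'||_L² = 5/(4*π).
Sharp Poincaré constant on H^1_0(0, 5/2) is C_P = L/π = 5/(2*π), achieved by sin(2*π/5·x).
This is the k = 2 harmonic; the ratio L/(kπ) is strictly less than C_P = L/π, consistent with the sharp inequality ||u||_L² ≤ C_P ||u'||_L².


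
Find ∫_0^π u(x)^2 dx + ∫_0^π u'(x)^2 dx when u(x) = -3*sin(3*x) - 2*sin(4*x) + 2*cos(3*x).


||u||_{H^1(0,π)}^2 = -640/7 + 99*π

u'(x) = -6*sin(3*x) - 9*cos(3*x) - 8*cos(4*x).
Expand u² and (u')² and integrate term by term on (0, π), using: for integers n ≥ 1, ∫_0^π sin²(nx) dx = ∫_0^π cos²(nx) dx = π/2; for n ≠ n', ∫_0^π sin(nx)sin(n'x) dx = ∫_0^π cos(nx)cos(n'x) dx = 0; and by product-to-sum, ∫_0^π sin(nx)cos(n'x) dx = ½∫_0^π [sin((n+n')x) + sin((n−n')x)] dx, which is 0 when n+n' is even and 2n/(n²−n'²) when n+n' is odd (it need not vanish on (0, π)).
  u² squared terms: (-3)²·∫sin(3x)² dx = 9·π/2 = 9*π/2;  (-2)²·∫sin(4x)² dx = 4·π/2 = 2*π;  (2)²·∫cos(3x)² dx = 4·π/2 = 2*π.
  u² cross terms: 2·(-3)·(-2)·∫sin(3x)·sin(4x) dx = 12·(0) = 0;  2·(-3)·(2)·∫sin(3x)·cos(3x) dx = -12·(0) = 0;  2·(-2)·(2)·∫sin(4x)·cos(3x) dx = -8·(8/7) = -64/7.
  So ∫_0^π u² dx = 9*π/2 + 2*π + 2*π + 0 + 0 − 64/7 = -64/7 + 17*π/2.
  (u')² squared terms: (-9)²·∫cos(3x)² dx = 81·π/2 = 81*π/2;  (-8)²·∫cos(4x)² dx = 64·π/2 = 32*π;  (-6)²·∫sin(3x)² dx = 36·π/2 = 18*π.
  (u')² cross terms: 2·(-9)·(-8)·∫cos(3x)·cos(4x) dx = 144·(0) = 0;  2·(-9)·(-6)·∫cos(3x)·sin(3x) dx = 108·(0) = 0;  2·(-8)·(-6)·∫cos(4x)·sin(3x) dx = 96·(-6/7) = -576/7.
  So ∫_0^π (u')² dx = 81*π/2 + 32*π + 18*π + 0 + 0 − 576/7 = -576/7 + 181*π/2.
||u||_{H^1}^2 = (-64/7 + 17*π/2) + (-576/7 + 181*π/2) = -640/7 + 99*π.


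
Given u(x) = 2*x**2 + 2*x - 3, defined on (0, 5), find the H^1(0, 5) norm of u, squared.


||u||_{H^1}^2 = 12595/3

The H^1 norm (squared) on an interval (0, L) is
  ||u||_{H^1}^2 = ∫_0^L u(x)^2 dx + ∫_0^L u'(x)^2 dx.
Compute u'(x) = 4*x + 2.
Then u(x)^2 = 4*x**4 + 8*x**3 - 8*x**2 - 12*x + 9 and u'(x)^2 = 16*x**2 + 16*x + 4.
Integrate each monomial from 0 to 5 using ∫_0^5 c·x^n dx = c·5^(n+1)/(n+1):
  ∫_0^5 u(x)^2 dx = ∫_0^5 (4*x^4 + 8*x^3 - 8*x^2 - 12*x + 9) dx. Term by term:
    ∫_0^5 4*x^4 dx = 2500;  ∫_0^5 8*x^3 dx = 1250;  ∫_0^5 -8*x^2 dx = -1000/3;
    ∫_0^5 -12*x dx = -150;  ∫_0^5 9 dx = 45.
  Sum: 2500 + 1250 − 1000/3 − 150 + 45 = 9935/3.
  ∫_0^5 u'(x)^2 dx = ∫_0^5 (16*x^2 + 16*x + 4) dx. Term by term:
    ∫_0^5 16*x^2 dx = 2000/3;  ∫_0^5 16*x dx = 200;  ∫_0^5 4 dx = 20.
  Sum: 2000/3 + 200 + 20 = 2660/3.
Adding: ||u||_{H^1}^2 = 9935/3 + 2660/3 = 12595/3.


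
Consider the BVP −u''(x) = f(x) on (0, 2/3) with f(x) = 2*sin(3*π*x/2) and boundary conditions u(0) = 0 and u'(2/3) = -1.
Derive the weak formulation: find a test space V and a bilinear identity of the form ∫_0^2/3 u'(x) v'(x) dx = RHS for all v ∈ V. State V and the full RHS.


V = {v ∈ H^1(0, 2/3) : v(0) = 0} (test functions vanish at x = 0 where u is specified); weak form: ∫_0^2/3 u'v' dx = ∫_0^2/3 (2*sin(3*π*x/2)) v dx − v(2/3) for all v ∈ V.

Multiply both sides by a test function v and integrate from 0 to 2/3:
  ∫_0^2/3 −u''(x) v(x) dx = ∫_0^2/3 f(x) v(x) dx.
Integrate the LHS by parts once:
  ∫_0^2/3 −u'' v dx = −[u'(x) v(x)]_0^2/3 + ∫_0^2/3 u'(x) v'(x) dx.
Thus ∫_0^2/3 u'(x) v'(x) dx = ∫_0^2/3 f(x) v(x) dx + [u'(x) v(x)]_0^2/3.
Choose V so that boundary terms are either known or forced to vanish.
Mixed BC: u(0) = 0 (Dirichlet) and u'(2/3) = -1 (Neumann). Define V = {v ∈ H^1(0, 2/3) : v(0) = 0}. Then [u' v]_0^2/3 = u'(2/3)·v(2/3) − u'(0)·0 = − v(2/3).
Weak formulation: find u (satisfying any essential BC) such that ∫_0^2/3 u'(x) v'(x) dx = ∫_0^2/3 f v dx − v(2/3) for all v ∈ V (Dirichlet at 0 absorbed into V; Neumann datum at x = 2/3 contributes the boundary term).
Substituting f(x) = 2*sin(3*π*x/2), the right-hand side is ∫_0^2/3 (2*sin(3*π*x/2)) v dx − v(2/3).


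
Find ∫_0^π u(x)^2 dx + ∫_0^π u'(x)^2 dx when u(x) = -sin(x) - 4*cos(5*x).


||u||_{H^1(0,π)}^2 = 209*π

u'(x) = 20*sin(5*x) - cos(x).
Expand u² and (u')² and integrate term by term on (0, π), using: for integers n ≥ 1, ∫_0^π sin²(nx) dx = ∫_0^π cos²(nx) dx = π/2; for n ≠ n', ∫_0^π sin(nx)sin(n'x) dx = ∫_0^π cos(nx)cos(n'x) dx = 0; and by product-to-sum, ∫_0^π sin(nx)cos(n'x) dx = ½∫_0^π [sin((n+n')x) + sin((n−n')x)] dx, which is 0 when n+n' is even and 2n/(n²−n'²) when n+n' is odd (it need not vanish on (0, π)).
  u² squared terms: (-1)²·∫sin(x)² dx = 1·π/2 = π/2;  (-4)²·∫cos(5x)² dx = 16·π/2 = 8*π.
  u² cross terms: 2·(-1)·(-4)·∫sin(x)·cos(5x) dx = 8·(0) = 0.
  So ∫_0^π u² dx = π/2 + 8*π + 0 = 17*π/2.
  (u')² squared terms: (-1)²·∫cos(x)² dx = 1·π/2 = π/2;  (20)²·∫sin(5x)² dx = 400·π/2 = 200*π.
  (u')² cross terms: 2·(-1)·(20)·∫cos(x)·sin(5x) dx = -40·(0) = 0.
  So ∫_0^π (u')² dx = π/2 + 200*π + 0 = 401*π/2.
||u||_{H^1}^2 = (17*π/2) + (401*π/2) = 209*π.


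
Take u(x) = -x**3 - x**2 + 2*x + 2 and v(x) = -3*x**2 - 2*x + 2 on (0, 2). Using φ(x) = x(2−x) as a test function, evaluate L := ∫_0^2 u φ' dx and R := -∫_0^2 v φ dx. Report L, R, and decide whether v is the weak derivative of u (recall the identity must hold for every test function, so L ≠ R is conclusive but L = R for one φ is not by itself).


LHS = 24/5, RHS = 24/5. Yes, v = u' weakly.

u(x) = -x**3 - x**2 + 2*x + 2, classical derivative u'(x) = -3*x**2 - 2*x + 2.
φ(x) = x(2−x), so φ'(x) = 2 - 2*x.
Note φ(0) = φ(2) = 0, so the boundary term u·φ vanishes.
LHS = ∫_0^2 u(x) φ'(x) dx = ∫_0^2 (2*x^4 - 6*x^2 + 4) dx. Term by term:
  ∫_0^2 2*x^4 dx = 64/5;  ∫_0^2 -6*x^2 dx = -16;  ∫_0^2 4 dx = 8.
Sum: 64/5 − 16 + 8 = 24/5.
So LHS = 24/5.
∫_0^2 v(x) φ(x) dx = ∫_0^2 (3*x^4 - 4*x^3 - 6*x^2 + 4*x) dx. Term by term:
  ∫_0^2 3*x^4 dx = 96/5;  ∫_0^2 -4*x^3 dx = -16;  ∫_0^2 -6*x^2 dx = -16;
  ∫_0^2 4*x dx = 8.
Sum: 96/5 − 16 − 16 + 8 = -24/5.
So RHS = -∫_0^2 v(x) φ(x) dx = 24/5.
LHS = RHS, so the identity holds for this test φ.
Moreover u is smooth here and v(x) = u'(x) = -3*x**2 - 2*x + 2 pointwise, so the identity holds for every test function. Hence v is the weak derivative of u.


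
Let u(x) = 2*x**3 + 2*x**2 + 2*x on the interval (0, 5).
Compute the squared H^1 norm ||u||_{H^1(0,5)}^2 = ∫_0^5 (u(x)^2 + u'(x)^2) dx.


||u||_{H^1}^2 = 2231870/21

The H^1 norm (squared) on an interval (0, L) is
  ||u||_{H^1}^2 = ∫_0^L u(x)^2 dx + ∫_0^L u'(x)^2 dx.
Compute u'(x) = 6*x**2 + 4*x + 2.
Then u(x)^2 = 4*x**6 + 8*x**5 + 12*x**4 + 8*x**3 + 4*x**2 and u'(x)^2 = 36*x**4 + 48*x**3 + 40*x**2 + 16*x + 4.
Integrate each monomial from 0 to 5 using ∫_0^5 c·x^n dx = c·5^(n+1)/(n+1):
  ∫_0^5 u(x)^2 dx = ∫_0^5 (4*x^6 + 8*x^5 + 12*x^4 + 8*x^3 + 4*x^2) dx. Term by term:
    ∫_0^5 4*x^6 dx = 312500/7;  ∫_0^5 8*x^5 dx = 62500/3;  ∫_0^5 12*x^4 dx = 7500;
    ∫_0^5 8*x^3 dx = 1250;  ∫_0^5 4*x^2 dx = 500/3.
  Sum: 312500/7 + 62500/3 + 7500 + 1250 + 500/3 = 520750/7.
  ∫_0^5 u'(x)^2 dx = ∫_0^5 (36*x^4 + 48*x^3 + 40*x^2 + 16*x + 4) dx. Term by term:
    ∫_0^5 36*x^4 dx = 22500;  ∫_0^5 48*x^3 dx = 7500;  ∫_0^5 40*x^2 dx = 5000/3;
    ∫_0^5 16*x dx = 200;  ∫_0^5 4 dx = 20.
  Sum: 22500 + 7500 + 5000/3 + 200 + 20 = 95660/3.
Adding: ||u||_{H^1}^2 = 520750/7 + 95660/3 = 2231870/21.


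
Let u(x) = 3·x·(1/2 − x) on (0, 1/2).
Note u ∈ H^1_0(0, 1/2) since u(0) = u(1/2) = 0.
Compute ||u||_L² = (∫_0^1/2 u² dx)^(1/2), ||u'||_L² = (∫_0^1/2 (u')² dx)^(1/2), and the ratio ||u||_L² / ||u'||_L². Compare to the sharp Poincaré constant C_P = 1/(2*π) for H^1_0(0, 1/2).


||u||_L² / ||u'||_L² = sqrt(10)/20 < C_P = 1/(2*π).

u(x) = 3·x·(1/2 − x), so u'(x) = 3/2 - 6*x.
u(x) = 3·x·(1/2 − x) vanishes at x = 0 and x = 1/2, so u ∈ H^1_0(0, 1/2). Differentiate via the product rule and integrate the resulting polynomials term by term.
  ∫_0^1/2 u² dx = ∫_0^1/2 (9*x^4 - 9*x^3 + 9*x^2/4) dx. Term by term:
    ∫_0^1/2 9*x^4 dx = 9/160;  ∫_0^1/2 -9*x^3 dx = -9/64;  ∫_0^1/2 9*x^2/4 dx = 3/32.
  Sum: 9/160 − 9/64 + 3/32 = 3/320.
  ∫_0^1/2 (u')² dx = ∫_0^1/2 (36*x^2 - 18*x + 9/4) dx. Term by term:
    ∫_0^1/2 36*x^2 dx = 3/2;  ∫_0^1/2 -18*x dx = -9/4;  ∫_0^1/2 9/4 dx = 9/8.
  Sum: 3/2 − 9/4 + 9/8 = 3/8.
∫_0^1/2 u² dx = 3/320, so ||u||_L² = sqrt(15)/40.
∫_0^1/2 (u')² dx = 3/8, so ||u'||_L² = sqrt(6)/4.
Ratio ||u||_L² / ||u'||_L² = sqrt(10)/20.
Sharp Poincaré constant on H^1_0(0, 1/2) is C_P = L/π = 1/(2*π), achieved by sin(2*π·x).
A polynomial bump cannot attain the sharp Poincaré constant (only the first sine eigenfunction does), so the ratio is strictly less than C_P, consistent with ||u||_L² ≤ C_P ||u'||_L².


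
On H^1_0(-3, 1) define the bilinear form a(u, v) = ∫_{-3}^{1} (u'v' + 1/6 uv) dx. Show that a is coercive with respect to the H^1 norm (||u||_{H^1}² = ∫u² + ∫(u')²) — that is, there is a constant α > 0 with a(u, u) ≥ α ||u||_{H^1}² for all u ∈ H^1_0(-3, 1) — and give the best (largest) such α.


α = (8/3 + π^2)/(π^2 + 16)

Coercivity of a(·,·) on H^1_0(-3, 1) means a(u, u) ≥ α ||u||_{H^1}² for every u ∈ H^1_0.
The interval has length L = 4, and Poincaré/coercivity depend only on L. Here a(u, u) = ∫(u')² + (1/6)·∫u².
Here 0 < c = 1/6 < 1. The condition a(u,u) ≥ α||u||_{H^1}² reads (1−α)∫(u')² ≥ (α−c)∫u². Any admissible α is ≤ 1 (rapidly oscillating u have ∫u²/∫(u')² → 0), and α = 1 would force 0 ≥ (1−c)∫u², impossible since c < 1; so 1−α > 0. By the sharp Poincaré inequality on H^1_0 of an interval of length L, ∫(u')² ≥ (π/L)²∫u² with equality for the first sine mode sin(π(x−x₀)/L) (x₀ the left endpoint), so the inequality holds for all u iff (1−α)(π/L)² ≥ α − c, i.e. α ≤ ((π/L)² + c)/((π/L)² + 1) = (1 + c(L/π)²)/(1 + (L/π)²). With (π/L)² = π^2/16 and c = 1/6, the largest admissible constant is α = ((π/L)² + c)/((π/L)² + 1).
Simplifying, α = (8/3 + π^2)/(π^2 + 16).


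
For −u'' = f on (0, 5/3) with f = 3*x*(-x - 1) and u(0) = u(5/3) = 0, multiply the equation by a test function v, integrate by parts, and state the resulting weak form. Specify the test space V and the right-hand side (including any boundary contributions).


V = H^1_0(0, 5/3) (so v(0) = v(5/3) = 0); weak form: ∫_0^5/3 u'v' dx = ∫_0^5/3 (3*x*(-x - 1)) v dx for all v ∈ V.

Multiply both sides by a test function v and integrate from 0 to 5/3:
  ∫_0^5/3 −u''(x) v(x) dx = ∫_0^5/3 f(x) v(x) dx.
Integrate the LHS by parts once:
  ∫_0^5/3 −u'' v dx = −[u'(x) v(x)]_0^5/3 + ∫_0^5/3 u'(x) v'(x) dx.
Thus ∫_0^5/3 u'(x) v'(x) dx = ∫_0^5/3 f(x) v(x) dx + [u'(x) v(x)]_0^5/3.
Choose V so that boundary terms are either known or forced to vanish.
u is Dirichlet: u(0) = u(5/3) = 0. Let V = H^1_0(0, 5/3); then v(0) = v(5/3) = 0, and [u' v]_0^5/3 = 0.
Weak formulation: find u (satisfying any essential BC) such that ∫_0^5/3 u'(x) v'(x) dx = ∫_0^5/3 f v dx for all v ∈ V.
Substituting f(x) = 3*x*(-x - 1), the right-hand side is ∫_0^5/3 (3*x*(-x - 1)) v dx.


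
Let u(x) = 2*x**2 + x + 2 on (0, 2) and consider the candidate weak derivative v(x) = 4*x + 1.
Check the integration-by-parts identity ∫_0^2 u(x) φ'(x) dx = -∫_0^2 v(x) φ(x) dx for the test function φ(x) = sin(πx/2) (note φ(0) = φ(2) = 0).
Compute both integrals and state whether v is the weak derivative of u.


LHS = -20/π, RHS = -20/π. Yes, v = u' weakly.

u(x) = 2*x**2 + x + 2, classical derivative u'(x) = 4*x + 1.
φ(x) = sin(πx/2), so φ'(x) = π*cos(π*x/2)/2.
Note φ(0) = φ(2) = 0, so the boundary term u·φ vanishes.
LHS = ∫_0^2 u(x) φ'(x) dx = ∫_0^2 (π*x^2*cos(π*x/2) + π*x*cos(π*x/2)/2 + π*cos(π*x/2)) dx. Term by term:
  ∫_0^2 π*cos(π*x/2) dx = 0;  ∫_0^2 π*x^2*cos(π*x/2) dx = -16/π;  ∫_0^2 π*x*cos(π*x/2)/2 dx = -4/π.
Sum: 0 − 16/π − 4/π = -20/π.
So LHS = -20/π.
∫_0^2 v(x) φ(x) dx = ∫_0^2 (4*x*sin(π*x/2) + sin(π*x/2)) dx. Term by term:
  ∫_0^2 4*x*sin(π*x/2) dx = 16/π;  ∫_0^2 sin(π*x/2) dx = 4/π.
Sum: 16/π + 4/π = 20/π.
So RHS = -∫_0^2 v(x) φ(x) dx = -20/π.
LHS = RHS, so the identity holds for this test φ.
Moreover u is smooth here and v(x) = u'(x) = 4*x + 1 pointwise, so the identity holds for every test function. Hence v is the weak derivative of u.


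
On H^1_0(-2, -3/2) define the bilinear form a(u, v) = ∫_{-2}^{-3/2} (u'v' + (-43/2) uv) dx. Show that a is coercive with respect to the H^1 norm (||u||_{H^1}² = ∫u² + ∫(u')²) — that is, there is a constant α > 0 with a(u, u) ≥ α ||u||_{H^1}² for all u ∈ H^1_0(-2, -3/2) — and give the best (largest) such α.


α = (-43 + 8*π^2)/(2*(1 + 4*π^2))

Coercivity of a(·,·) on H^1_0(-2, -3/2) means a(u, u) ≥ α ||u||_{H^1}² for every u ∈ H^1_0.
The interval has length L = 1/2, and Poincaré/coercivity depend only on L. Here a(u, u) = ∫(u')² + (-43/2)·∫u².
Here c = -43/2 < 0 with |c| < (π/L)² = 4*π^2, so coercivity still holds. The condition a(u,u) ≥ α||u||_{H^1}² reads (1−α)∫(u')² ≥ (α−c)∫u². Any admissible α is ≤ 1 (rapidly oscillating u have ∫u²/∫(u')² → 0), and α = 1 would force 0 ≥ (1−c)∫u², impossible since c < 1; so 1−α > 0. By the sharp Poincaré inequality on H^1_0 of an interval of length L, ∫(u')² ≥ (π/L)²∫u² with equality for the first sine mode sin(π(x−x₀)/L) (x₀ the left endpoint), so the inequality holds for all u iff (1−α)(π/L)² ≥ α − c, i.e. α ≤ ((π/L)² + c)/((π/L)² + 1) = (1 + c(L/π)²)/(1 + (L/π)²). (Direct route, valid since c ≤ 0: Poincaré gives c∫u² ≥ c(L/π)²∫(u')², so a(u,u) ≥ (1 + c(L/π)²)∫(u')², while ||u||_{H^1}² ≤ (1 + (L/π)²)∫(u')²; dividing yields the same α.) With (π/L)² = 4*π^2 and c = -43/2, the largest admissible constant is α = ((π/L)² + c)/((π/L)² + 1).
Simplifying, α = (-43 + 8*π^2)/(2*(1 + 4*π^2)).


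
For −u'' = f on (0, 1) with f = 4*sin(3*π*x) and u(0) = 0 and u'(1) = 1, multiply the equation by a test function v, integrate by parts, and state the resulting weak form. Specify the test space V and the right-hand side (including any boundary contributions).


V = {v ∈ H^1(0, 1) : v(0) = 0} (test functions vanish at x = 0 where u is specified); weak form: ∫_0^1 u'v' dx = ∫_0^1 (4*sin(3*π*x)) v dx + v(1) for all v ∈ V.

Multiply both sides by a test function v and integrate from 0 to 1:
  ∫_0^1 −u''(x) v(x) dx = ∫_0^1 f(x) v(x) dx.
Integrate the LHS by parts once:
  ∫_0^1 −u'' v dx = −[u'(x) v(x)]_0^1 + ∫_0^1 u'(x) v'(x) dx.
Thus ∫_0^1 u'(x) v'(x) dx = ∫_0^1 f(x) v(x) dx + [u'(x) v(x)]_0^1.
Choose V so that boundary terms are either known or forced to vanish.
Mixed BC: u(0) = 0 (Dirichlet) and u'(1) = 1 (Neumann). Define V = {v ∈ H^1(0, 1) : v(0) = 0}. Then [u' v]_0^1 = u'(1)·v(1) − u'(0)·0 = v(1).
Weak formulation: find u (satisfying any essential BC) such that ∫_0^1 u'(x) v'(x) dx = ∫_0^1 f v dx + v(1) for all v ∈ V (Dirichlet at 0 absorbed into V; Neumann datum at x = 1 contributes the boundary term).
Substituting f(x) = 4*sin(3*π*x), the right-hand side is ∫_0^1 (4*sin(3*π*x)) v dx + v(1).


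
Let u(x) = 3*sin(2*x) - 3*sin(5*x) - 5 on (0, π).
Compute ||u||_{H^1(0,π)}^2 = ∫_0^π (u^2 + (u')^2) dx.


||u||_{H^1(0,π)}^2 = 12 + 329*π/2

u'(x) = 6*cos(2*x) - 15*cos(5*x).
Expand u² and (u')² and integrate term by term on (0, π), using: for integers n ≥ 1, ∫_0^π sin²(nx) dx = ∫_0^π cos²(nx) dx = π/2; for n ≠ n', ∫_0^π sin(nx)sin(n'x) dx = ∫_0^π cos(nx)cos(n'x) dx = 0; and by product-to-sum, ∫_0^π sin(nx)cos(n'x) dx = ½∫_0^π [sin((n+n')x) + sin((n−n')x)] dx, which is 0 when n+n' is even and 2n/(n²−n'²) when n+n' is odd (it need not vanish on (0, π)). For the constant mode: ∫_0^π 1 dx = π, ∫_0^π cos(nx) dx = 0, ∫_0^π sin(nx) dx = (1−(−1)^n)/n.
  u² squared terms: (-5)²·∫1 dx = 25·π = 25*π;  (-3)²·∫sin(5x)² dx = 9·π/2 = 9*π/2;  (3)²·∫sin(2x)² dx = 9·π/2 = 9*π/2.
  u² cross terms: 2·(-5)·(-3)·∫1·sin(5x) dx = 30·(2/5) = 12;  2·(-5)·(3)·∫1·sin(2x) dx = -30·(0) = 0;  2·(-3)·(3)·∫sin(5x)·sin(2x) dx = -18·(0) = 0.
  So ∫_0^π u² dx = 25*π + 9*π/2 + 9*π/2 + 12 + 0 + 0 = 12 + 34*π.
  (u')² squared terms: (-15)²·∫cos(5x)² dx = 225·π/2 = 225*π/2;  (6)²·∫cos(2x)² dx = 36·π/2 = 18*π.
  (u')² cross terms: 2·(-15)·(6)·∫cos(5x)·cos(2x) dx = -180·(0) = 0.
  So ∫_0^π (u')² dx = 225*π/2 + 18*π + 0 = 261*π/2.
||u||_{H^1}^2 = (12 + 34*π) + (261*π/2) = 12 + 329*π/2.


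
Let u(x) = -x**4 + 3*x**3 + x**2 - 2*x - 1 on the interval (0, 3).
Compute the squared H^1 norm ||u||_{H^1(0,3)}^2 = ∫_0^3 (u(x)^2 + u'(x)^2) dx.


||u||_{H^1}^2 = 30549/140

The H^1 norm (squared) on an interval (0, L) is
  ||u||_{H^1}^2 = ∫_0^L u(x)^2 dx + ∫_0^L u'(x)^2 dx.
Compute u'(x) = -4*x**3 + 9*x**2 + 2*x - 2.
Then u(x)^2 = x**8 - 6*x**7 + 7*x**6 + 10*x**5 - 9*x**4 - 10*x**3 + 2*x**2 + 4*x + 1 and u'(x)^2 = 16*x**6 - 72*x**5 + 65*x**4 + 52*x**3 - 32*x**2 - 8*x + 4.
Integrate each monomial from 0 to 3 using ∫_0^3 c·x^n dx = c·3^(n+1)/(n+1):
  ∫_0^3 u(x)^2 dx = ∫_0^3 (x^8 - 6*x^7 + 7*x^6 + 10*x^5 - 9*x^4 - 10*x^3 + 2*x^2 + 4*x + 1) dx. Term by term:
    ∫_0^3 x^8 dx = 2187;  ∫_0^3 -6*x^7 dx = -19683/4;  ∫_0^3 7*x^6 dx = 2187;
    ∫_0^3 10*x^5 dx = 1215;  ∫_0^3 -9*x^4 dx = -2187/5;  ∫_0^3 -10*x^3 dx = -405/2;
    ∫_0^3 2*x^2 dx = 18;  ∫_0^3 4*x dx = 18;  ∫_0^3 1 dx = 3.
  Sum: 2187 − 19683/4 + 2187 + 1215 − 2187/5 − 405/2 + 18 + 18 + 3 = 1347/20.
  ∫_0^3 u'(x)^2 dx = ∫_0^3 (16*x^6 - 72*x^5 + 65*x^4 + 52*x^3 - 32*x^2 - 8*x + 4) dx. Term by term:
    ∫_0^3 16*x^6 dx = 34992/7;  ∫_0^3 -72*x^5 dx = -8748;  ∫_0^3 65*x^4 dx = 3159;
    ∫_0^3 52*x^3 dx = 1053;  ∫_0^3 -32*x^2 dx = -288;  ∫_0^3 -8*x dx = -36;
    ∫_0^3 4 dx = 12.
  Sum: 34992/7 − 8748 + 3159 + 1053 − 288 − 36 + 12 = 1056/7.
Adding: ||u||_{H^1}^2 = 1347/20 + 1056/7 = 30549/140.


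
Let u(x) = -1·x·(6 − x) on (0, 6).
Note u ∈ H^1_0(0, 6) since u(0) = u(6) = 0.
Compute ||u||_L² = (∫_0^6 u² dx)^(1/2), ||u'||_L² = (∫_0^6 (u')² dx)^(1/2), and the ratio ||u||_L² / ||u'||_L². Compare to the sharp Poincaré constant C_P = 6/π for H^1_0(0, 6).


||u||_L² / ||u'||_L² = 3*sqrt(10)/5 < C_P = 6/π.

u(x) = -1·x·(6 − x), so u'(x) = 2*x - 6.
u(x) = -1·x·(6 − x) vanishes at x = 0 and x = 6, so u ∈ H^1_0(0, 6). Differentiate via the product rule and integrate the resulting polynomials term by term.
  ∫_0^6 u² dx = ∫_0^6 (x^4 - 12*x^3 + 36*x^2) dx. Term by term:
    ∫_0^6 x^4 dx = 7776/5;  ∫_0^6 -12*x^3 dx = -3888;  ∫_0^6 36*x^2 dx = 2592.
  Sum: 7776/5 − 3888 + 2592 = 1296/5.
  ∫_0^6 (u')² dx = ∫_0^6 (4*x^2 - 24*x + 36) dx. Term by term:
    ∫_0^6 4*x^2 dx = 288;  ∫_0^6 -24*x dx = -432;  ∫_0^6 36 dx = 216.
  Sum: 288 − 432 + 216 = 72.
∫_0^6 u² dx = 1296/5, so ||u||_L² = 36*sqrt(5)/5.
∫_0^6 (u')² dx = 72, so ||u'||_L² = 6*sqrt(2).
Ratio ||u||_L² / ||u'||_L² = 3*sqrt(10)/5.
Sharp Poincaré constant on H^1_0(0, 6) is C_P = L/π = 6/π, achieved by sin(π/6·x).
A polynomial bump cannot attain the sharp Poincaré constant (only the first sine eigenfunction does), so the ratio is strictly less than C_P, consistent with ||u||_L² ≤ C_P ||u'||_L².


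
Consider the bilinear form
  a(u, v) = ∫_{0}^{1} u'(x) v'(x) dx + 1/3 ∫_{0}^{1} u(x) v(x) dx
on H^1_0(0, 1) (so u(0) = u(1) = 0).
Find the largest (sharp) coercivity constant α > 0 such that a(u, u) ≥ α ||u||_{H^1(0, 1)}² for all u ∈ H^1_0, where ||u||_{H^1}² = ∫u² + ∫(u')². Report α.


α = (1/3 + π^2)/(1 + π^2)

Coercivity of a(·,·) on H^1_0(0, 1) means a(u, u) ≥ α ||u||_{H^1}² for every u ∈ H^1_0.
The interval has length L = 1, and Poincaré/coercivity depend only on L. Here a(u, u) = ∫(u')² + (1/3)·∫u².
Here 0 < c = 1/3 < 1. The condition a(u,u) ≥ α||u||_{H^1}² reads (1−α)∫(u')² ≥ (α−c)∫u². Any admissible α is ≤ 1 (rapidly oscillating u have ∫u²/∫(u')² → 0), and α = 1 would force 0 ≥ (1−c)∫u², impossible since c < 1; so 1−α > 0. By the sharp Poincaré inequality on H^1_0 of an interval of length L, ∫(u')² ≥ (π/L)²∫u² with equality for the first sine mode sin(π(x−x₀)/L) (x₀ the left endpoint), so the inequality holds for all u iff (1−α)(π/L)² ≥ α − c, i.e. α ≤ ((π/L)² + c)/((π/L)² + 1) = (1 + c(L/π)²)/(1 + (L/π)²). With (π/L)² = π^2 and c = 1/3, the largest admissible constant is α = ((π/L)² + c)/((π/L)² + 1).
Simplifying, α = (1/3 + π^2)/(1 + π^2).


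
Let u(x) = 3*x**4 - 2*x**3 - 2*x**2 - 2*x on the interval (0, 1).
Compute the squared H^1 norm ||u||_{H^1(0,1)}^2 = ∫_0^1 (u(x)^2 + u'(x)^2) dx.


||u||_{H^1}^2 = 933/70

The H^1 norm (squared) on an interval (0, L) is
  ||u||_{H^1}^2 = ∫_0^L u(x)^2 dx + ∫_0^L u'(x)^2 dx.
Compute u'(x) = 12*x**3 - 6*x**2 - 4*x - 2.
Then u(x)^2 = 9*x**8 - 12*x**7 - 8*x**6 - 4*x**5 + 12*x**4 + 8*x**3 + 4*x**2 and u'(x)^2 = 144*x**6 - 144*x**5 - 60*x**4 + 40*x**2 + 16*x + 4.
Integrate each monomial from 0 to 1 using ∫_0^1 c·x^n dx = c·1^(n+1)/(n+1):
  ∫_0^1 u(x)^2 dx = ∫_0^1 (9*x^8 - 12*x^7 - 8*x^6 - 4*x^5 + 12*x^4 + 8*x^3 + 4*x^2) dx. Term by term:
    ∫_0^1 9*x^8 dx = 1;  ∫_0^1 -12*x^7 dx = -3/2;  ∫_0^1 -8*x^6 dx = -8/7;
    ∫_0^1 -4*x^5 dx = -2/3;  ∫_0^1 12*x^4 dx = 12/5;  ∫_0^1 8*x^3 dx = 2;
    ∫_0^1 4*x^2 dx = 4/3.
  Sum: 1 − 3/2 − 8/7 − 2/3 + 12/5 + 2 + 4/3 = 719/210.
  ∫_0^1 u'(x)^2 dx = ∫_0^1 (144*x^6 - 144*x^5 - 60*x^4 + 40*x^2 + 16*x + 4) dx. Term by term:
    ∫_0^1 144*x^6 dx = 144/7;  ∫_0^1 -144*x^5 dx = -24;  ∫_0^1 -60*x^4 dx = -12;
    ∫_0^1 40*x^2 dx = 40/3;  ∫_0^1 16*x dx = 8;  ∫_0^1 4 dx = 4.
  Sum: 144/7 − 24 − 12 + 40/3 + 8 + 4 = 208/21.
Adding: ||u||_{H^1}^2 = 719/210 + 208/21 = 933/70.


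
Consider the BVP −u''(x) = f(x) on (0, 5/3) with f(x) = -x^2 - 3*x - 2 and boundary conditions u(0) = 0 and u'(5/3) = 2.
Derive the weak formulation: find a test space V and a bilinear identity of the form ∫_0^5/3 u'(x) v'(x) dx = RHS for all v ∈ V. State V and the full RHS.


V = {v ∈ H^1(0, 5/3) : v(0) = 0} (test functions vanish at x = 0 where u is specified); weak form: ∫_0^5/3 u'v' dx = ∫_0^5/3 (-x^2 - 3*x - 2) v dx + 2·v(5/3) for all v ∈ V.

Multiply both sides by a test function v and integrate from 0 to 5/3:
  ∫_0^5/3 −u''(x) v(x) dx = ∫_0^5/3 f(x) v(x) dx.
Integrate the LHS by parts once:
  ∫_0^5/3 −u'' v dx = −[u'(x) v(x)]_0^5/3 + ∫_0^5/3 u'(x) v'(x) dx.
Thus ∫_0^5/3 u'(x) v'(x) dx = ∫_0^5/3 f(x) v(x) dx + [u'(x) v(x)]_0^5/3.
Choose V so that boundary terms are either known or forced to vanish.
Mixed BC: u(0) = 0 (Dirichlet) and u'(5/3) = 2 (Neumann). Define V = {v ∈ H^1(0, 5/3) : v(0) = 0}. Then [u' v]_0^5/3 = u'(5/3)·v(5/3) − u'(0)·0 = 2·v(5/3).
Weak formulation: find u (satisfying any essential BC) such that ∫_0^5/3 u'(x) v'(x) dx = ∫_0^5/3 f v dx + 2·v(5/3) for all v ∈ V (Dirichlet at 0 absorbed into V; Neumann datum at x = 5/3 contributes the boundary term).
Substituting f(x) = -x^2 - 3*x - 2, the right-hand side is ∫_0^5/3 (-x^2 - 3*x - 2) v dx + 2·v(5/3).
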